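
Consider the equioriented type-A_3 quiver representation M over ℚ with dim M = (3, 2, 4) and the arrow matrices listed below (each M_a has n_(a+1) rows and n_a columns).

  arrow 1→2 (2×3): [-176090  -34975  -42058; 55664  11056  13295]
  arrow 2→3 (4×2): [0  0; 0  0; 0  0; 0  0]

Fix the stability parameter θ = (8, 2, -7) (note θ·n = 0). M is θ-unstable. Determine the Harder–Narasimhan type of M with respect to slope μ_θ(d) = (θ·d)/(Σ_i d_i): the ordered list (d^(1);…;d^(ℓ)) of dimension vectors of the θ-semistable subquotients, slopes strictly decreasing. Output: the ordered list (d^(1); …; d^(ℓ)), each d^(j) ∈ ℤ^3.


Barcode: M ≅ I[1,1], I[1,2]^2, I[3,3]^4. HN layers by μ_θ (3 steps, strictly decreasing):
  μ^(1)=8; μ^(2)=5; μ^(3)=-7

((1, 0, 0); (2, 2, 0); (0, 0, 4))


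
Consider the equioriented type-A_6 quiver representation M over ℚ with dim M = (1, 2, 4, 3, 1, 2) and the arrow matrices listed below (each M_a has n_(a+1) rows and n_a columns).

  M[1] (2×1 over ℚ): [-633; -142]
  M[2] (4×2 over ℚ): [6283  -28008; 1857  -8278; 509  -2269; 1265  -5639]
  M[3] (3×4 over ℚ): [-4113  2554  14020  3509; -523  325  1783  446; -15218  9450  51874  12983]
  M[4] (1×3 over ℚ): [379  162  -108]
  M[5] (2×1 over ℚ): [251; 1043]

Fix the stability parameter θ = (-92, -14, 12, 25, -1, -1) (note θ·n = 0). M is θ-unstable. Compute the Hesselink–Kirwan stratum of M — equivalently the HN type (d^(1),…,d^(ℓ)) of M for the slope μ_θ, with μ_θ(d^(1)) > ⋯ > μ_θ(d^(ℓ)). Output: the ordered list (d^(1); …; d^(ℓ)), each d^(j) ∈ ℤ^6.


Interval decomposition of M: I[1,6], I[2,4], I[3,3], I[3,4], I[6,6].
HN type (ℓ=6): μ^(1)=25; μ^(2)=12; μ^(3)=35/4; μ^(4)=-1; μ^(5)=-14; μ^(6)=-92

((0, 0, 0, 2, 0, 0); (0, 0, 3, 0, 0, 0); (0, 0, 1, 1, 1, 1); (0, 0, 0, 0, 0, 1); (0, 2, 0, 0, 0, 0); (1, 0, 0, 0, 0, 0))


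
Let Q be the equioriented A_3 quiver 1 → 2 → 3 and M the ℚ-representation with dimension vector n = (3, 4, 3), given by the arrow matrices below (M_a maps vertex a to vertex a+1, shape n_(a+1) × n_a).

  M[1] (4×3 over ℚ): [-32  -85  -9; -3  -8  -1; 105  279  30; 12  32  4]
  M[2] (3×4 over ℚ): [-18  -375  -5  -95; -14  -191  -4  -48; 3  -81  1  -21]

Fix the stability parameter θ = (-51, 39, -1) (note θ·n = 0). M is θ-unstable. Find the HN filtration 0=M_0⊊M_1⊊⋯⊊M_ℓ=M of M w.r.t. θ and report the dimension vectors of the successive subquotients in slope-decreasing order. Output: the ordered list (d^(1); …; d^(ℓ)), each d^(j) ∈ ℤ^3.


Barcode: M ≅ I[1,1], I[1,3]^2, I[2,2], I[2,3]. HN layers by μ_θ (3 steps, strictly decreasing):
  μ^(1)=39; μ^(2)=19; μ^(3)=-51

((0, 1, 0); (0, 3, 3); (3, 0, 0))


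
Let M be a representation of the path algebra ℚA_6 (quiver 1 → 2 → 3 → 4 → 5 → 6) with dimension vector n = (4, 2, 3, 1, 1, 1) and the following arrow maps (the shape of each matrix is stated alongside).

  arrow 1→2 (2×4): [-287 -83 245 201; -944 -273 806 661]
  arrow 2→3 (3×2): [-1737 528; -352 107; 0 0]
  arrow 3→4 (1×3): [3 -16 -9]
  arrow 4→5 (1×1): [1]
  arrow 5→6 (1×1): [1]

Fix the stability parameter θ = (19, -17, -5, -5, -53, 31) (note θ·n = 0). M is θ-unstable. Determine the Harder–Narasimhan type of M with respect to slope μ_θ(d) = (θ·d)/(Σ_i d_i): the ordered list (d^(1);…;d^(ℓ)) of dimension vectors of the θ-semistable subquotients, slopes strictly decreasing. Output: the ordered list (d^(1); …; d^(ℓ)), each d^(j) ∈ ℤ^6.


Via rank(M_{q-1}∘⋯∘M_p): M ≅ I[1,1]^2, I[1,3], I[1,6], I[3,3].
μ_θ-semistable layers: μ^(1)=31; μ^(2)=19; μ^(3)=-1; μ^(4)=-5; μ^(5)=-61/5

((0, 0, 0, 0, 0, 1); (2, 0, 0, 0, 0, 0); (1, 1, 1, 0, 0, 0); (0, 0, 1, 0, 0, 0); (1, 1, 1, 1, 1, 0))


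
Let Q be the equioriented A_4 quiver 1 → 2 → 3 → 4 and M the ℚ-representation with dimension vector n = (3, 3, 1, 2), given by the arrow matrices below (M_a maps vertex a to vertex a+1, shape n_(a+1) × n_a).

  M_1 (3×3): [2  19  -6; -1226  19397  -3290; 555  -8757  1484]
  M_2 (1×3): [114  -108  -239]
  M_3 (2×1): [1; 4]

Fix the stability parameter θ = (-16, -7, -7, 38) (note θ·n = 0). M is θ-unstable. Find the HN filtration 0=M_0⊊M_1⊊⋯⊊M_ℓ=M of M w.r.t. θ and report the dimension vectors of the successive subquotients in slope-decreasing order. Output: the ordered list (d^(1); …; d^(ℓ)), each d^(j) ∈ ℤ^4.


Interval decomposition of M: I[1,1], I[1,2], I[1,4], I[2,2], I[4,4].
HN type (ℓ=3): μ^(1)=38; μ^(2)=-7; μ^(3)=-16

((0, 0, 0, 2); (0, 3, 1, 0); (3, 0, 0, 0))


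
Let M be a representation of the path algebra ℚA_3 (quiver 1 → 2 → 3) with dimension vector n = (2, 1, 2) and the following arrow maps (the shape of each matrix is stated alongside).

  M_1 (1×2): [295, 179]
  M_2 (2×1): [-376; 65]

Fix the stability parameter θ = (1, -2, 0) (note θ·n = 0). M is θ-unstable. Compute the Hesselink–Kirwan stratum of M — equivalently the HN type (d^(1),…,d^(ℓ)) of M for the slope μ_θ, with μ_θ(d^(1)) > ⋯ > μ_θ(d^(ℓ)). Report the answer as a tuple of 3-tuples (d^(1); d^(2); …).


Barcode: M ≅ I[1,1], I[1,3], I[3,3]. HN layers by μ_θ (3 steps, strictly decreasing):
  μ^(1)=1; μ^(2)=0; μ^(3)=-1/2

((1, 0, 0); (0, 0, 2); (1, 1, 0))


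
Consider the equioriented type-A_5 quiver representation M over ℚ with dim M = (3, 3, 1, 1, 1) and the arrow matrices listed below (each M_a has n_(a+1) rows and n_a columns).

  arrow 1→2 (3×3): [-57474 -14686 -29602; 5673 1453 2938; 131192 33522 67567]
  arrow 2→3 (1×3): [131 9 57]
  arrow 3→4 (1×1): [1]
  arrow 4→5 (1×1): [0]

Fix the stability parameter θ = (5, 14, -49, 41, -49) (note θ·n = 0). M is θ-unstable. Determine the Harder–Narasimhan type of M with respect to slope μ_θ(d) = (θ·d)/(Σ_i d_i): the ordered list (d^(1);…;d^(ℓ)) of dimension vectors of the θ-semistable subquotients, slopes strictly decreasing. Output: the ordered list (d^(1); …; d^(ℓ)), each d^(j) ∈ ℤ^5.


Interval decomposition of M: I[1,1], I[1,2], I[1,4], I[2,2], I[5,5].
HN type (ℓ=5): μ^(1)=41; μ^(2)=14; μ^(3)=5; μ^(4)=-10; μ^(5)=-49

((0, 0, 0, 1, 0); (0, 2, 0, 0, 0); (2, 0, 0, 0, 0); (1, 1, 1, 0, 0); (0, 0, 0, 0, 1))


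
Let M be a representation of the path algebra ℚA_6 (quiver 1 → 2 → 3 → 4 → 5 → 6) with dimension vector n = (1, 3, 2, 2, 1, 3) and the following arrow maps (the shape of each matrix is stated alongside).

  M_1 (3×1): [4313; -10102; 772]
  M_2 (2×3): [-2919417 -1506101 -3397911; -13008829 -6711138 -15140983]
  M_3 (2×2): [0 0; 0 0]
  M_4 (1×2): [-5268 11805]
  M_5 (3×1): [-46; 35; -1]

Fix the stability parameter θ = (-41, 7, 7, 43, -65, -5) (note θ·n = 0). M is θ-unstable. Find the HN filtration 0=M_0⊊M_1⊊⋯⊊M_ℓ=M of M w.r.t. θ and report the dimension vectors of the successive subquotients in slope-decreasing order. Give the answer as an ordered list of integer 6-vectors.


Via rank(M_{q-1}∘⋯∘M_p): M ≅ I[1,3], I[2,2], I[2,3], I[4,4], I[4,6], I[6,6]^2.
μ_θ-semistable layers: μ^(1)=43; μ^(2)=7; μ^(3)=-5; μ^(4)=-11; μ^(5)=-41

((0, 0, 0, 1, 0, 0); (0, 3, 2, 0, 0, 0); (0, 0, 0, 0, 0, 3); (0, 0, 0, 1, 1, 0); (1, 0, 0, 0, 0, 0))


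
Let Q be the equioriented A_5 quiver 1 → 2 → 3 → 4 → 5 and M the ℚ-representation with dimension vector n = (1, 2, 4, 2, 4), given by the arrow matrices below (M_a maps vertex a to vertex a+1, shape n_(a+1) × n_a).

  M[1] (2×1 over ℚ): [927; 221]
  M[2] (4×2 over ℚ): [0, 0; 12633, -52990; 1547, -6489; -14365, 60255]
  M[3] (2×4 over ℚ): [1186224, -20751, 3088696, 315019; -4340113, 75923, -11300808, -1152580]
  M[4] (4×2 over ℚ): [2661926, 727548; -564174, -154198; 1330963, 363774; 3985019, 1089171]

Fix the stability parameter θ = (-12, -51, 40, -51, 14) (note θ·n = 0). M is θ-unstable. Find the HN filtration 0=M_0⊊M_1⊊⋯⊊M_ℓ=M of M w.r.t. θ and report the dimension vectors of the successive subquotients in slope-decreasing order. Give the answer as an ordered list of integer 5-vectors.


Interval decomposition of M: I[1,5], I[2,5], I[3,3]^2, I[5,5]^2.
HN type (ℓ=5): μ^(1)=40; μ^(2)=14; μ^(3)=-11/2; μ^(4)=-63/2; μ^(5)=-51

((0, 0, 2, 0, 0); (0, 0, 0, 0, 4); (0, 0, 2, 2, 0); (1, 1, 0, 0, 0); (0, 1, 0, 0, 0))


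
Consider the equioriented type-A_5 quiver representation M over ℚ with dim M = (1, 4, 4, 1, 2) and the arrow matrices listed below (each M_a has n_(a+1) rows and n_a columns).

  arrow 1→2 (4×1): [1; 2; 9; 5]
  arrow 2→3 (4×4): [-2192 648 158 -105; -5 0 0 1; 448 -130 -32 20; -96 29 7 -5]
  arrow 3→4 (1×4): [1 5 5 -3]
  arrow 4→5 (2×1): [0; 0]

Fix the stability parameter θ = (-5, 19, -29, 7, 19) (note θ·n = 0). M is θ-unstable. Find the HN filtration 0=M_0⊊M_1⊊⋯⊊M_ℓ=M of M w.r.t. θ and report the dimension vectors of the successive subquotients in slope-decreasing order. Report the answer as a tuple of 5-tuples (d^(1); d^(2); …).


Barcode: M ≅ I[1,4], I[2,3]^3, I[5,5]^2. HN layers by μ_θ (3 steps, strictly decreasing):
  μ^(1)=19; μ^(2)=7; μ^(3)=-5

((0, 0, 0, 0, 2); (0, 0, 0, 1, 0); (1, 4, 4, 0, 0))


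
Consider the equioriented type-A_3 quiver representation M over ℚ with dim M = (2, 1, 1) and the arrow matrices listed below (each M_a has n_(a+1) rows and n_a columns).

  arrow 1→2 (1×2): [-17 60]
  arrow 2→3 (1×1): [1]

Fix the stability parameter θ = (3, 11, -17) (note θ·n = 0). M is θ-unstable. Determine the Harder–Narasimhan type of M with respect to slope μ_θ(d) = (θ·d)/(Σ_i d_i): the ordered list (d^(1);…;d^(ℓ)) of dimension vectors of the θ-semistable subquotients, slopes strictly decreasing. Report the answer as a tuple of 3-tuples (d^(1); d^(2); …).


Via rank(M_{q-1}∘⋯∘M_p): M ≅ I[1,1], I[1,3].
μ_θ-semistable layers: μ^(1)=3; μ^(2)=-1

((1, 0, 0); (1, 1, 1))


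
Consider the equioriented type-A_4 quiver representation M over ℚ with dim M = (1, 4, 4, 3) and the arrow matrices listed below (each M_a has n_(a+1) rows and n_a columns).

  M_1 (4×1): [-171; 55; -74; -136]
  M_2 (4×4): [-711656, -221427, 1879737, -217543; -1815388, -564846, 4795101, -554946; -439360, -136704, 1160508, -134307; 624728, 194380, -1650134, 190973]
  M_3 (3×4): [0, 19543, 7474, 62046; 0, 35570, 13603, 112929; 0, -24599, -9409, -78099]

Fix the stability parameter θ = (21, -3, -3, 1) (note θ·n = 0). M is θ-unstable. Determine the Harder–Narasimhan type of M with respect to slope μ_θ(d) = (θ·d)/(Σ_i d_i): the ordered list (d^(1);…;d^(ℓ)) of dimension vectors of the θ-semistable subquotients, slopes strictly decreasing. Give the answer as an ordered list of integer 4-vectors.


Interval decomposition of M: I[1,3], I[2,2], I[2,3], I[2,4], I[3,4], I[4,4].
HN type (ℓ=3): μ^(1)=5; μ^(2)=1; μ^(3)=-3

((1, 1, 1, 0); (0, 0, 0, 3); (0, 3, 3, 0))


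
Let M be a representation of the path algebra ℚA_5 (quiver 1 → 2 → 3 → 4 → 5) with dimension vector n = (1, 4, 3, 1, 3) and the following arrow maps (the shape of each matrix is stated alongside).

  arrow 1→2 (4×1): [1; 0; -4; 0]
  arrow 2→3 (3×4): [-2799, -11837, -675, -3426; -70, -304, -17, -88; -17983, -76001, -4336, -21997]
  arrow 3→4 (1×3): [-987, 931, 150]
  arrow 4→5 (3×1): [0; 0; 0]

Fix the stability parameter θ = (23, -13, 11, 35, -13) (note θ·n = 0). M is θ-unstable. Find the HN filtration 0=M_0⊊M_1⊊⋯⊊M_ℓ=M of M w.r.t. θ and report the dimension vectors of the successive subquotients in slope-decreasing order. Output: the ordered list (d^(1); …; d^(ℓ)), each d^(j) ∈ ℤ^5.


Via rank(M_{q-1}∘⋯∘M_p): M ≅ I[1,4], I[2,2], I[2,3]^2, I[5,5]^3.
μ_θ-semistable layers: μ^(1)=35; μ^(2)=11; μ^(3)=5; μ^(4)=-13

((0, 0, 0, 1, 0); (0, 0, 3, 0, 0); (1, 1, 0, 0, 0); (0, 3, 0, 0, 3))


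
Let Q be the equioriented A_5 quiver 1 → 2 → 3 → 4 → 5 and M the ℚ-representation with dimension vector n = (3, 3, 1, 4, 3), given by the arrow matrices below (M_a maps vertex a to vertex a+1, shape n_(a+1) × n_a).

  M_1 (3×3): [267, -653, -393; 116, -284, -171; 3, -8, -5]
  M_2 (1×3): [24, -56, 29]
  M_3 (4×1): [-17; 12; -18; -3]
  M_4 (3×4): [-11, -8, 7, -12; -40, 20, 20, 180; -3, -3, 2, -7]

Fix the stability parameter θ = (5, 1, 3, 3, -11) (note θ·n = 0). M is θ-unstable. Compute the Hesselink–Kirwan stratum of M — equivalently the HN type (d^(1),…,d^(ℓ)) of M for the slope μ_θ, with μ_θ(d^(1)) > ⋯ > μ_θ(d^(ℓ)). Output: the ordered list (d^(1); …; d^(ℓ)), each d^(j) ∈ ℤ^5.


Interval decomposition of M: I[1,2]^2, I[1,5], I[4,4]^2, I[4,5], I[5,5].
HN type (ℓ=4): μ^(1)=3; μ^(2)=1/5; μ^(3)=-4; μ^(4)=-11

((2, 2, 0, 2, 0); (1, 1, 1, 1, 1); (0, 0, 0, 1, 1); (0, 0, 0, 0, 1))


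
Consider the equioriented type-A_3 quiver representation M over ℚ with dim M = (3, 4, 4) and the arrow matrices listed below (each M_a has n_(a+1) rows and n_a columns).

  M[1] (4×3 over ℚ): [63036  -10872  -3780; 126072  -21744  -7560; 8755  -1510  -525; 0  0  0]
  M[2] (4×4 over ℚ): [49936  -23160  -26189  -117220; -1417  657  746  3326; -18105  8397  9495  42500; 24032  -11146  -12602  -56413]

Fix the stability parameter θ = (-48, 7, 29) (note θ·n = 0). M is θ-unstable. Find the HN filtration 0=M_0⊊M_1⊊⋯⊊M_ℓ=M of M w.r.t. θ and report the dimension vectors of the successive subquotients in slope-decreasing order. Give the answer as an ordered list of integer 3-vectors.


Interval decomposition of M: I[1,1]^2, I[1,3], I[2,2], I[2,3]^2, I[3,3].
HN type (ℓ=3): μ^(1)=29; μ^(2)=7; μ^(3)=-48

((0, 0, 4); (0, 4, 0); (3, 0, 0))


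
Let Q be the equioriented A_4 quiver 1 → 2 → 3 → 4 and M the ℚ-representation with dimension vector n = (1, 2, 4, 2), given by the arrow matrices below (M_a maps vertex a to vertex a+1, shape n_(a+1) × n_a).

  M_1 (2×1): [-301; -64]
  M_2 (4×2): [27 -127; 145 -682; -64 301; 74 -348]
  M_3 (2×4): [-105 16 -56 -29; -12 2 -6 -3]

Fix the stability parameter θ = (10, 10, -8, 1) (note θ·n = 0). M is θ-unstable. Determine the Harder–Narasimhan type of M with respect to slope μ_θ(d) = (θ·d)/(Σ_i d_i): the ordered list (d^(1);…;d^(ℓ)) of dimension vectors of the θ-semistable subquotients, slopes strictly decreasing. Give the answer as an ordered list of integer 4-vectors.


Interval decomposition of M: I[1,4], I[2,4], I[3,3]^2.
HN type (ℓ=3): μ^(1)=13/4; μ^(2)=1; μ^(3)=-8

((1, 1, 1, 1); (0, 1, 1, 1); (0, 0, 2, 0))


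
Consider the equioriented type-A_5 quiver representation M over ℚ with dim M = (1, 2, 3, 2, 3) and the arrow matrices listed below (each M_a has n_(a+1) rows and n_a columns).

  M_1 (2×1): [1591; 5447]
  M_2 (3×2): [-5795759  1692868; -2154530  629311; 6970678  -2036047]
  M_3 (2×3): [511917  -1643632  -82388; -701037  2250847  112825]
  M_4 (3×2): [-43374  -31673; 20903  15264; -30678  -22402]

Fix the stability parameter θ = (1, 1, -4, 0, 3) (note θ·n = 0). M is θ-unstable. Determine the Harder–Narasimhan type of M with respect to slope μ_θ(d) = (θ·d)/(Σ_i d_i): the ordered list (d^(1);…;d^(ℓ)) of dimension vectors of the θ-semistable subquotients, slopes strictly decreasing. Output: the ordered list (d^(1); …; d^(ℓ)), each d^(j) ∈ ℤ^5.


Interval decomposition of M: I[1,5], I[2,5], I[3,3], I[5,5].
HN type (ℓ=5): μ^(1)=3; μ^(2)=0; μ^(3)=-2/3; μ^(4)=-3/2; μ^(5)=-4

((0, 0, 0, 0, 3); (0, 0, 0, 2, 0); (1, 1, 1, 0, 0); (0, 1, 1, 0, 0); (0, 0, 1, 0, 0))


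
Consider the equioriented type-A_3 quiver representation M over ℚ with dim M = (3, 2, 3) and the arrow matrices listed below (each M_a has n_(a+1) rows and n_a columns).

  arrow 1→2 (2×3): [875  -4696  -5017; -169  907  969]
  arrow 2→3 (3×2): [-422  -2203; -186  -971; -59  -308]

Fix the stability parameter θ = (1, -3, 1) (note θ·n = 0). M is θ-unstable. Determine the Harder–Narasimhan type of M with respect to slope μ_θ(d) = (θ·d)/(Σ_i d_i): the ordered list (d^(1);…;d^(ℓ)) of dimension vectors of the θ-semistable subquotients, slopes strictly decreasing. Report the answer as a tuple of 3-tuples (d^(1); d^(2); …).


Via rank(M_{q-1}∘⋯∘M_p): M ≅ I[1,1], I[1,3]^2, I[3,3].
μ_θ-semistable layers: μ^(1)=1; μ^(2)=-1

((1, 0, 3); (2, 2, 0))


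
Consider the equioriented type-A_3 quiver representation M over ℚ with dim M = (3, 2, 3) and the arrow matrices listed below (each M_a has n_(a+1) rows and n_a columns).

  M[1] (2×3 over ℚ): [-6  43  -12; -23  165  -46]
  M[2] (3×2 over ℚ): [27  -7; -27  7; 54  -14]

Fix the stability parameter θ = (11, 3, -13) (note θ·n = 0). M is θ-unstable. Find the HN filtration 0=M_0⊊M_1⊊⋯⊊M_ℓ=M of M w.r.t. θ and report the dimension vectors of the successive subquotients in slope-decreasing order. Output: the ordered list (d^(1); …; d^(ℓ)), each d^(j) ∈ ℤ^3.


Via rank(M_{q-1}∘⋯∘M_p): M ≅ I[1,1], I[1,2], I[1,3], I[3,3]^2.
μ_θ-semistable layers: μ^(1)=11; μ^(2)=7; μ^(3)=1/3; μ^(4)=-13

((1, 0, 0); (1, 1, 0); (1, 1, 1); (0, 0, 2))


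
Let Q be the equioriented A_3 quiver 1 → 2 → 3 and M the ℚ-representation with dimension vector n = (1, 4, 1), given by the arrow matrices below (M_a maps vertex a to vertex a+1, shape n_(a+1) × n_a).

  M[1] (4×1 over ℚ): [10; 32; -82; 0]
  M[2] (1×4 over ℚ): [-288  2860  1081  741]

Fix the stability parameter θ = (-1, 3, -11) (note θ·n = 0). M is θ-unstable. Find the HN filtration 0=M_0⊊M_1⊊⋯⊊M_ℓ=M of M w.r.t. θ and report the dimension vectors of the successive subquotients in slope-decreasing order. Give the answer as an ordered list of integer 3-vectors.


Via rank(M_{q-1}∘⋯∘M_p): M ≅ I[1,3], I[2,2]^3.
μ_θ-semistable layers: μ^(1)=3; μ^(2)=-3

((0, 3, 0); (1, 1, 1))


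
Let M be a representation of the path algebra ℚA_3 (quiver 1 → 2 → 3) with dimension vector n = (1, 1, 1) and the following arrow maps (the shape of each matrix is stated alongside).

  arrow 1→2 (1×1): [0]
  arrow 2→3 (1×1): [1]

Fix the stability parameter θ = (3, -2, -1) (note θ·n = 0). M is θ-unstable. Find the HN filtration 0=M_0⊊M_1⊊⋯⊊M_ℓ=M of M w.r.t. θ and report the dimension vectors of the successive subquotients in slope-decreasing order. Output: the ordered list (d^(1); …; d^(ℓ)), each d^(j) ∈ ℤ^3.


Barcode: M ≅ I[1,1], I[2,3]. HN layers by μ_θ (3 steps, strictly decreasing):
  μ^(1)=3; μ^(2)=-1; μ^(3)=-2

((1, 0, 0); (0, 0, 1); (0, 1, 0))


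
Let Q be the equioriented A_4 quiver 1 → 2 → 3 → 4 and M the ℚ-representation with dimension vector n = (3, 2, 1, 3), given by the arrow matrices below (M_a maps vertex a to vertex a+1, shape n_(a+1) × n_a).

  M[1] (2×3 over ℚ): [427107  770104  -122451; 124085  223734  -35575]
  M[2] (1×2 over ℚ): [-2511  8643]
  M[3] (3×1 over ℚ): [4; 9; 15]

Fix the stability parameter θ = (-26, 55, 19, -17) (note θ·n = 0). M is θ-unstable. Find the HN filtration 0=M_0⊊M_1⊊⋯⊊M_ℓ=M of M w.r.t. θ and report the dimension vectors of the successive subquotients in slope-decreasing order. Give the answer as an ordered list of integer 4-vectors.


Barcode: M ≅ I[1,1], I[1,2], I[1,4], I[4,4]^2. HN layers by μ_θ (4 steps, strictly decreasing):
  μ^(1)=55; μ^(2)=19; μ^(3)=-17; μ^(4)=-26

((0, 1, 0, 0); (0, 1, 1, 1); (0, 0, 0, 2); (3, 0, 0, 0))


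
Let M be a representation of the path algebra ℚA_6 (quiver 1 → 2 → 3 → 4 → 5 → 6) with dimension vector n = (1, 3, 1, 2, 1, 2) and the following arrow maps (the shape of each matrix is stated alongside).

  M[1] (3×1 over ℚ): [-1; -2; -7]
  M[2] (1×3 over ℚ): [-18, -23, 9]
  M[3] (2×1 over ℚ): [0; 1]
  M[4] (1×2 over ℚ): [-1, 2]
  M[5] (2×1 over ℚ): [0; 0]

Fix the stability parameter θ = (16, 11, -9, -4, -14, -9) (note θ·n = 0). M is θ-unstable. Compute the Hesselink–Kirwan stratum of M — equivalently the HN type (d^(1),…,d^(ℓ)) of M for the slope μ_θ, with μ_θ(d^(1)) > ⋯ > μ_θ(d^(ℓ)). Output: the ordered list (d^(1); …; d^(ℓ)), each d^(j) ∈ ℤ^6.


Barcode: M ≅ I[1,5], I[2,2]^2, I[4,4], I[6,6]^2. HN layers by μ_θ (4 steps, strictly decreasing):
  μ^(1)=11; μ^(2)=0; μ^(3)=-4; μ^(4)=-9

((0, 2, 0, 0, 0, 0); (1, 1, 1, 1, 1, 0); (0, 0, 0, 1, 0, 0); (0, 0, 0, 0, 0, 2))


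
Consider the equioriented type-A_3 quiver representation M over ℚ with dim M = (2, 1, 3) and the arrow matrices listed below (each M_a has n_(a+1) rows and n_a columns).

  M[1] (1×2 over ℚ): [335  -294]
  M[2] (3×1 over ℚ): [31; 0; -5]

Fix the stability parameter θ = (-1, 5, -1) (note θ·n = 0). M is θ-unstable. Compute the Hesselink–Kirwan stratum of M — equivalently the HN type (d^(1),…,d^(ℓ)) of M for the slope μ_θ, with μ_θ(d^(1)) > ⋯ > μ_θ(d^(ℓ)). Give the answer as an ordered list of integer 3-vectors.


Interval decomposition of M: I[1,1], I[1,3], I[3,3]^2.
HN type (ℓ=2): μ^(1)=2; μ^(2)=-1

((0, 1, 1); (2, 0, 2))


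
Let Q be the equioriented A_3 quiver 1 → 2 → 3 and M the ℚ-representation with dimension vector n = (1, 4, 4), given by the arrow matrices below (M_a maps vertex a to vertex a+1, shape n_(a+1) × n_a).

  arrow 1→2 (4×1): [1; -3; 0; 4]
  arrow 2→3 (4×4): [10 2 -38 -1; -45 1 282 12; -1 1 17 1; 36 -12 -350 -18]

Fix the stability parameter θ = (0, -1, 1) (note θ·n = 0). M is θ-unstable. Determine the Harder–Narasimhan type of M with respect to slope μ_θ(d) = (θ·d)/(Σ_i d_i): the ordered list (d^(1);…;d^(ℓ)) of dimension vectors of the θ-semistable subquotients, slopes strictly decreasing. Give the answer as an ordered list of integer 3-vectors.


Barcode: M ≅ I[1,2], I[2,3]^3, I[3,3]. HN layers by μ_θ (3 steps, strictly decreasing):
  μ^(1)=1; μ^(2)=-1/2; μ^(3)=-1

((0, 0, 4); (1, 1, 0); (0, 3, 0))


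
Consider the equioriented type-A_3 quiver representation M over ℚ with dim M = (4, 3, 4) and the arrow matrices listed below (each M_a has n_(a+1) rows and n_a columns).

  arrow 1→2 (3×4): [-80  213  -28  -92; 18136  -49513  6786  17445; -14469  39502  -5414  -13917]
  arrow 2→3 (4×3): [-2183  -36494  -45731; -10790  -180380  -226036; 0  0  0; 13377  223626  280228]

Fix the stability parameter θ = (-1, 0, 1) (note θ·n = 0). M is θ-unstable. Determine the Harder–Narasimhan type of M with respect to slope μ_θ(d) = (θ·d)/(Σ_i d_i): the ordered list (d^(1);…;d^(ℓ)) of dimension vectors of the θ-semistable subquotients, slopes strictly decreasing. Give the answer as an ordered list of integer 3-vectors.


Via rank(M_{q-1}∘⋯∘M_p): M ≅ I[1,1], I[1,2], I[1,3]^2, I[3,3]^2.
μ_θ-semistable layers: μ^(1)=1; μ^(2)=0; μ^(3)=-1

((0, 0, 4); (0, 3, 0); (4, 0, 0))


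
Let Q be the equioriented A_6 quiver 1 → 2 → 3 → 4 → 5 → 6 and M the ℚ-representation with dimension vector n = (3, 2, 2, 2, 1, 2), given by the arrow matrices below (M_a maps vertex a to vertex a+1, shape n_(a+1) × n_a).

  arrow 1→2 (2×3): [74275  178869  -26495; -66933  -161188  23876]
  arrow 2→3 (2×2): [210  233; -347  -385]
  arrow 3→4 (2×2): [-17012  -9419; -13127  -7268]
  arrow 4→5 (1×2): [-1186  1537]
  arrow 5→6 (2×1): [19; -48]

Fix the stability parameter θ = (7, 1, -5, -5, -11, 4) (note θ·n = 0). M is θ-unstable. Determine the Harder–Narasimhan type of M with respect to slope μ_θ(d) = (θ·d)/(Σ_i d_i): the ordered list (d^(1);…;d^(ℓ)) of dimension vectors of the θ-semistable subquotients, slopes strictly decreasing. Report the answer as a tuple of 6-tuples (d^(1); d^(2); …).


Barcode: M ≅ I[1,1], I[1,4], I[1,6], I[6,6]. HN layers by μ_θ (4 steps, strictly decreasing):
  μ^(1)=7; μ^(2)=4; μ^(3)=-1/2; μ^(4)=-13/5

((1, 0, 0, 0, 0, 0); (0, 0, 0, 0, 0, 2); (1, 1, 1, 1, 0, 0); (1, 1, 1, 1, 1, 0))


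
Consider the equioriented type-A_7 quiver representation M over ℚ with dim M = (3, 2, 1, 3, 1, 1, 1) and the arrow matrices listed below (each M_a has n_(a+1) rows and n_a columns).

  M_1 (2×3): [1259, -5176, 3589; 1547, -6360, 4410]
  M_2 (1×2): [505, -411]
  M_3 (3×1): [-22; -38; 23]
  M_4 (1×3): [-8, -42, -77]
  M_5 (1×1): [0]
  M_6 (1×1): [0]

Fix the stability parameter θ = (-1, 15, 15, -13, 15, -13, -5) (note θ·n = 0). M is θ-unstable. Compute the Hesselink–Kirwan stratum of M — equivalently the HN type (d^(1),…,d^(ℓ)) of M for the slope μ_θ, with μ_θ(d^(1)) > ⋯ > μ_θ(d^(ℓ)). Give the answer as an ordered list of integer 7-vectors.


Interval decomposition of M: I[1,1], I[1,2], I[1,5], I[4,4]^2, I[6,6], I[7,7].
HN type (ℓ=5): μ^(1)=15; μ^(2)=17/3; μ^(3)=-1; μ^(4)=-5; μ^(5)=-13

((0, 1, 0, 0, 1, 0, 0); (0, 1, 1, 1, 0, 0, 0); (3, 0, 0, 0, 0, 0, 0); (0, 0, 0, 0, 0, 0, 1); (0, 0, 0, 2, 0, 1, 0))


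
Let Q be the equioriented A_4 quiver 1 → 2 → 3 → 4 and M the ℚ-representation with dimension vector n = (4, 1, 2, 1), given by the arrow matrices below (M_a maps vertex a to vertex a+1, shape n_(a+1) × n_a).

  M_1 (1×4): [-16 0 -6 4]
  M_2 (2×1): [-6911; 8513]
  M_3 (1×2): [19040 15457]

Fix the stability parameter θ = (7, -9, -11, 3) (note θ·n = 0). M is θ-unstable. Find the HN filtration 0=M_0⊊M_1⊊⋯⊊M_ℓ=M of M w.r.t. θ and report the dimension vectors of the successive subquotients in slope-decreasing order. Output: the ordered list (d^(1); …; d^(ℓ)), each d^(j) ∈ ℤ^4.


Barcode: M ≅ I[1,1]^3, I[1,4], I[3,3]. HN layers by μ_θ (4 steps, strictly decreasing):
  μ^(1)=7; μ^(2)=3; μ^(3)=-13/3; μ^(4)=-11

((3, 0, 0, 0); (0, 0, 0, 1); (1, 1, 1, 0); (0, 0, 1, 0))


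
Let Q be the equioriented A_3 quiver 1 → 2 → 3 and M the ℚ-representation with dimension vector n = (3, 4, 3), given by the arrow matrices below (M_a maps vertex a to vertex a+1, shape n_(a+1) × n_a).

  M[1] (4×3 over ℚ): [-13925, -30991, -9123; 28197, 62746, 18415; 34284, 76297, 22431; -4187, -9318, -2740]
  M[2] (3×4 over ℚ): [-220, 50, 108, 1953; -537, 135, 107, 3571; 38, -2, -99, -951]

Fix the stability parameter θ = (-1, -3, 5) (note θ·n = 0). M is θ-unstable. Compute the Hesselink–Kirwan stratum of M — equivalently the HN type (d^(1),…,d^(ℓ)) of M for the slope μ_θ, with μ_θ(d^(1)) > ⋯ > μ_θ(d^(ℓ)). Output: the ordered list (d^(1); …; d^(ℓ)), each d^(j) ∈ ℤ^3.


Interval decomposition of M: I[1,3]^3, I[2,2].
HN type (ℓ=3): μ^(1)=5; μ^(2)=-2; μ^(3)=-3

((0, 0, 3); (3, 3, 0); (0, 1, 0))


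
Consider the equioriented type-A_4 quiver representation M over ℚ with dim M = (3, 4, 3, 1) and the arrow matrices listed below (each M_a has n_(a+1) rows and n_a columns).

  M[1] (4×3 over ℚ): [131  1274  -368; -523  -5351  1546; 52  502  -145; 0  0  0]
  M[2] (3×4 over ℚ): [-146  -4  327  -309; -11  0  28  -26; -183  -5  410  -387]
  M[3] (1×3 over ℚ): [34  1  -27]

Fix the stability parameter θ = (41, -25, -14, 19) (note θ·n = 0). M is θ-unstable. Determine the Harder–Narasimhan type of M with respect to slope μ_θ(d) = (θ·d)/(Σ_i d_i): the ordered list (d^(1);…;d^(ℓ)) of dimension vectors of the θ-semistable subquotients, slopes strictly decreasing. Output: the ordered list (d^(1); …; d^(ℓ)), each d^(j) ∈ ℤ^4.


Via rank(M_{q-1}∘⋯∘M_p): M ≅ I[1,3]^2, I[1,4], I[2,2].
μ_θ-semistable layers: μ^(1)=19; μ^(2)=2/3; μ^(3)=-25

((0, 0, 0, 1); (3, 3, 3, 0); (0, 1, 0, 0))


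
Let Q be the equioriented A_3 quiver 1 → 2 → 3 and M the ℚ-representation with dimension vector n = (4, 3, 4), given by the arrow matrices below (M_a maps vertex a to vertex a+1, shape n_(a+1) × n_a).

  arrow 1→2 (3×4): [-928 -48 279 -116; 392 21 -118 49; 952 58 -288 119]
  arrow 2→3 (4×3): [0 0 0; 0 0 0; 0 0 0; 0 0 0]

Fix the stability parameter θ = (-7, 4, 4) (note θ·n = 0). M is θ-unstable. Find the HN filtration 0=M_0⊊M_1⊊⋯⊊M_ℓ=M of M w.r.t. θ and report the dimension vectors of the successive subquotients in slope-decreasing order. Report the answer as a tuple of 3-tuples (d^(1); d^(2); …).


Interval decomposition of M: I[1,1], I[1,2]^3, I[3,3]^4.
HN type (ℓ=2): μ^(1)=4; μ^(2)=-7

((0, 3, 4); (4, 0, 0))


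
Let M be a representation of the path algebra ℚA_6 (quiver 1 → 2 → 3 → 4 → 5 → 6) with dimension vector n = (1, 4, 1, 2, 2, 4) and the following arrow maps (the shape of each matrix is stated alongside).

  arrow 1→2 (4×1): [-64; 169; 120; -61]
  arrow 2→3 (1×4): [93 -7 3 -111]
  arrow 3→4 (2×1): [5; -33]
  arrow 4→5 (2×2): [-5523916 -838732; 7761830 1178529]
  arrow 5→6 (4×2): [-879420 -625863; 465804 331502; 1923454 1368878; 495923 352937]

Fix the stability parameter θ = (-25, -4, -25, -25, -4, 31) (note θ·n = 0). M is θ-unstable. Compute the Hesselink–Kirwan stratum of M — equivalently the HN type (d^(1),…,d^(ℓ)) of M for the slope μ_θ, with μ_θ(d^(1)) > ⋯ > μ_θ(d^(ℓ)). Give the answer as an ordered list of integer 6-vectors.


Barcode: M ≅ I[1,6], I[2,2]^3, I[4,6], I[6,6]^2. HN layers by μ_θ (4 steps, strictly decreasing):
  μ^(1)=31; μ^(2)=-4; μ^(3)=-18; μ^(4)=-25

((0, 0, 0, 0, 0, 4); (0, 3, 0, 0, 2, 0); (0, 1, 1, 1, 0, 0); (1, 0, 0, 1, 0, 0))


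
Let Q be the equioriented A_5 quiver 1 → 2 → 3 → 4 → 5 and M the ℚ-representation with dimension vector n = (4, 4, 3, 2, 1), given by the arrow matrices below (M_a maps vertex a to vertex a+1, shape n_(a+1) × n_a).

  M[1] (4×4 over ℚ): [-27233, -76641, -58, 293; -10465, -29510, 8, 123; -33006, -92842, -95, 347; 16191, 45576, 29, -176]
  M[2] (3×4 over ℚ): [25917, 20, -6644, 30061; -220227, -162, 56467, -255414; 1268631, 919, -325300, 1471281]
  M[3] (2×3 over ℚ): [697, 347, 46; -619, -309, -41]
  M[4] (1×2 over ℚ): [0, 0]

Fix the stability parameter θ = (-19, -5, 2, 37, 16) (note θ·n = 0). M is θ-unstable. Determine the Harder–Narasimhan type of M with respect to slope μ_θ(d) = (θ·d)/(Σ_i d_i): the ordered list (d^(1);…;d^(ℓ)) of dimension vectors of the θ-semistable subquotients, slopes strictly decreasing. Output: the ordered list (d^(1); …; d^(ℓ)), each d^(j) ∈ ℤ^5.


Via rank(M_{q-1}∘⋯∘M_p): M ≅ I[1,1], I[1,3], I[1,4]^2, I[2,2], I[5,5].
μ_θ-semistable layers: μ^(1)=37; μ^(2)=16; μ^(3)=2; μ^(4)=-5; μ^(5)=-19

((0, 0, 0, 2, 0); (0, 0, 0, 0, 1); (0, 0, 3, 0, 0); (0, 4, 0, 0, 0); (4, 0, 0, 0, 0))


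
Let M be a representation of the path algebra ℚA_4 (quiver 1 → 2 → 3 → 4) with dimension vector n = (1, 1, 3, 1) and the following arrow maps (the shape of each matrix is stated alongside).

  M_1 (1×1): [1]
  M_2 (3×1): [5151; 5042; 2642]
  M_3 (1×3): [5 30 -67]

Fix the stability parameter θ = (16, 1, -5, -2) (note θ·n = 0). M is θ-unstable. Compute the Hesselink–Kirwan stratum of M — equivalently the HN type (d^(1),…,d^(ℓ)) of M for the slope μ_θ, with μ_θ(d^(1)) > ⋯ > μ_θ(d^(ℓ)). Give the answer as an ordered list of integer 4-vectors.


Interval decomposition of M: I[1,4], I[3,3]^2.
HN type (ℓ=2): μ^(1)=5/2; μ^(2)=-5

((1, 1, 1, 1); (0, 0, 2, 0))


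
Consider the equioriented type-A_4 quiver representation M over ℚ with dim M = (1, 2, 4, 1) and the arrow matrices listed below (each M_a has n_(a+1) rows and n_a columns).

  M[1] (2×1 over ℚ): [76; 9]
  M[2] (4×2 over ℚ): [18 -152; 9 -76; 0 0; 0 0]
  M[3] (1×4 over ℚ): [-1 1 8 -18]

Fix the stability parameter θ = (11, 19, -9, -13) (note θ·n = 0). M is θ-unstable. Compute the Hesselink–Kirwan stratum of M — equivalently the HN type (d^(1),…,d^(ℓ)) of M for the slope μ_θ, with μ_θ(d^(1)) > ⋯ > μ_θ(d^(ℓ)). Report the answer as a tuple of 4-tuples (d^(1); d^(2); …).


Via rank(M_{q-1}∘⋯∘M_p): M ≅ I[1,2], I[2,4], I[3,3]^3.
μ_θ-semistable layers: μ^(1)=19; μ^(2)=11; μ^(3)=-1; μ^(4)=-9

((0, 1, 0, 0); (1, 0, 0, 0); (0, 1, 1, 1); (0, 0, 3, 0))


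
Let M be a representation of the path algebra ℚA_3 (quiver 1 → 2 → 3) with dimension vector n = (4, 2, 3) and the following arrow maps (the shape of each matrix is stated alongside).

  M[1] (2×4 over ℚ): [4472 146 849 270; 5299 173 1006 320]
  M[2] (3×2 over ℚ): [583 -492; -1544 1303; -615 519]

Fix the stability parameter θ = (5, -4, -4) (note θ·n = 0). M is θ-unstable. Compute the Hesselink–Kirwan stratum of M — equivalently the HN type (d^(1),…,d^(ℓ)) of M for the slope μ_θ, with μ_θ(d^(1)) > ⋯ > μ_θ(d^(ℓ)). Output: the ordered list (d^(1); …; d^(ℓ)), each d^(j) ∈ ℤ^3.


Interval decomposition of M: I[1,1]^2, I[1,3]^2, I[3,3].
HN type (ℓ=3): μ^(1)=5; μ^(2)=-1; μ^(3)=-4

((2, 0, 0); (2, 2, 2); (0, 0, 1))


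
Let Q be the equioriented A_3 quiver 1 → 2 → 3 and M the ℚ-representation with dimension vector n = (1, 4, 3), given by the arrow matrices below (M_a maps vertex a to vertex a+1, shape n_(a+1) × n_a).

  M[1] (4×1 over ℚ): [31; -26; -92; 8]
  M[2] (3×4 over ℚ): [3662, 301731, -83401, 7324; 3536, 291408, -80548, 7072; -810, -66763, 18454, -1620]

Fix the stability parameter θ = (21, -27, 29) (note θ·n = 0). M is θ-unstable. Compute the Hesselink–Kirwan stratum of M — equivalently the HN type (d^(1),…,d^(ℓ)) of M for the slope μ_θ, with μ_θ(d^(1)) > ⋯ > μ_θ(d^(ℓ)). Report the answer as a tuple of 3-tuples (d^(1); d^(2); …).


Interval decomposition of M: I[1,2], I[2,2], I[2,3]^2, I[3,3].
HN type (ℓ=3): μ^(1)=29; μ^(2)=-3; μ^(3)=-27

((0, 0, 3); (1, 1, 0); (0, 3, 0))


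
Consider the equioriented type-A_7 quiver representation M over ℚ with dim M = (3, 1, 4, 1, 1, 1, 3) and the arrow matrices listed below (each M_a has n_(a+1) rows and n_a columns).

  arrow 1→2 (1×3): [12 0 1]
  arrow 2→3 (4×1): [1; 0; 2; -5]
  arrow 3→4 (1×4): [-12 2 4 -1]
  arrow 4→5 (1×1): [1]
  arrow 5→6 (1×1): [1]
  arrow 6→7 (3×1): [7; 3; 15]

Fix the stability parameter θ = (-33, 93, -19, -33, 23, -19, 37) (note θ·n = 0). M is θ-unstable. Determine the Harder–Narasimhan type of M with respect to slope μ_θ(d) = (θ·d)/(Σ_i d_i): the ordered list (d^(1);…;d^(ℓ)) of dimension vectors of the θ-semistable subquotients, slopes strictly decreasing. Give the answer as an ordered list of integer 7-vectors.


Via rank(M_{q-1}∘⋯∘M_p): M ≅ I[1,1]^2, I[1,7], I[3,3]^3, I[7,7]^2.
μ_θ-semistable layers: μ^(1)=37; μ^(2)=9; μ^(3)=-19; μ^(4)=-33

((0, 0, 0, 0, 0, 0, 3); (0, 1, 1, 1, 1, 1, 0); (0, 0, 3, 0, 0, 0, 0); (3, 0, 0, 0, 0, 0, 0))


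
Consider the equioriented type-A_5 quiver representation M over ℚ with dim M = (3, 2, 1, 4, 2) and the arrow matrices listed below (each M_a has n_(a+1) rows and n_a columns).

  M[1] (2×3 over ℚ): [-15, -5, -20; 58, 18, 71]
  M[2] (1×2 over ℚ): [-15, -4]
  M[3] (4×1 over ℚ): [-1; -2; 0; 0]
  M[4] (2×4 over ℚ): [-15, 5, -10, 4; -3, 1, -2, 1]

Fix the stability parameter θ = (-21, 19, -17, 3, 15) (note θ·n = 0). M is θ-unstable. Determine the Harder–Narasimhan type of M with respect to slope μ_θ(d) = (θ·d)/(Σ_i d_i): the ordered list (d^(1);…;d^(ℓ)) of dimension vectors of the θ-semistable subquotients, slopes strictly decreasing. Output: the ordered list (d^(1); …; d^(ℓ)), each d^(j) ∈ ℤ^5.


Via rank(M_{q-1}∘⋯∘M_p): M ≅ I[1,1], I[1,2], I[1,5], I[4,4]^2, I[4,5].
μ_θ-semistable layers: μ^(1)=19; μ^(2)=15; μ^(3)=3; μ^(4)=1; μ^(5)=-21

((0, 1, 0, 0, 0); (0, 0, 0, 0, 2); (0, 0, 0, 4, 0); (0, 1, 1, 0, 0); (3, 0, 0, 0, 0))


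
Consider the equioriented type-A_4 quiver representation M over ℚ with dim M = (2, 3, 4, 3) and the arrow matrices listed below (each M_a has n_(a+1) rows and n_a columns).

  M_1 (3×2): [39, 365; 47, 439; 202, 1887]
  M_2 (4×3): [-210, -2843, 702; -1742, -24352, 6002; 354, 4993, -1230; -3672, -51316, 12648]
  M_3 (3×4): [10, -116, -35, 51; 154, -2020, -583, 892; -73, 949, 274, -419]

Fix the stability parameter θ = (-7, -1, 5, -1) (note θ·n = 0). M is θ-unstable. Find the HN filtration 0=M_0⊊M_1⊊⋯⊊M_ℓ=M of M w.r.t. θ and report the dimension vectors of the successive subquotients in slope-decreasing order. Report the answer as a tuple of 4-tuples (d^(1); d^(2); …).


Barcode: M ≅ I[1,4]^2, I[2,2], I[3,3], I[3,4]. HN layers by μ_θ (4 steps, strictly decreasing):
  μ^(1)=5; μ^(2)=2; μ^(3)=-1; μ^(4)=-7

((0, 0, 1, 0); (0, 0, 3, 3); (0, 3, 0, 0); (2, 0, 0, 0))


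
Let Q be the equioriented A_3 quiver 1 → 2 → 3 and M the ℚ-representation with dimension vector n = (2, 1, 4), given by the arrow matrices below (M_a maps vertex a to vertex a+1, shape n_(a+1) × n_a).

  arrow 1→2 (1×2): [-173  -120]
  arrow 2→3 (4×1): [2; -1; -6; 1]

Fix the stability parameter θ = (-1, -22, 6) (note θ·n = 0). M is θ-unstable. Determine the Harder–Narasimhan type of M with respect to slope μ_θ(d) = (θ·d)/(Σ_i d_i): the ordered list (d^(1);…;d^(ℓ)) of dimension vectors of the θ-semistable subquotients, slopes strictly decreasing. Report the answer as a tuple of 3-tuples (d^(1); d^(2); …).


Via rank(M_{q-1}∘⋯∘M_p): M ≅ I[1,1], I[1,3], I[3,3]^3.
μ_θ-semistable layers: μ^(1)=6; μ^(2)=-1; μ^(3)=-23/2

((0, 0, 4); (1, 0, 0); (1, 1, 0))


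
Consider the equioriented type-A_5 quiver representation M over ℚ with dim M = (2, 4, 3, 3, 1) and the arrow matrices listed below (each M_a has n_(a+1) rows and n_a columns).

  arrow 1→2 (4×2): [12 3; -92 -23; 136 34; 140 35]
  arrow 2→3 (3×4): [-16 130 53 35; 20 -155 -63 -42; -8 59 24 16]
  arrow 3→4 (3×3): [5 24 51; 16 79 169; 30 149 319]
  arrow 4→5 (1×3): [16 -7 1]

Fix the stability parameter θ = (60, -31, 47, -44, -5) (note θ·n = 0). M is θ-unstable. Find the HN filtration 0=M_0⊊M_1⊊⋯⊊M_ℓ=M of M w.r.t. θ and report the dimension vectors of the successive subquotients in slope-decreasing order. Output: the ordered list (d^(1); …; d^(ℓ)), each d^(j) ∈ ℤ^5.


Barcode: M ≅ I[1,1], I[1,5], I[2,2], I[2,4]^2. HN layers by μ_θ (4 steps, strictly decreasing):
  μ^(1)=60; μ^(2)=27/5; μ^(3)=3/2; μ^(4)=-31

((1, 0, 0, 0, 0); (1, 1, 1, 1, 1); (0, 0, 2, 2, 0); (0, 3, 0, 0, 0))


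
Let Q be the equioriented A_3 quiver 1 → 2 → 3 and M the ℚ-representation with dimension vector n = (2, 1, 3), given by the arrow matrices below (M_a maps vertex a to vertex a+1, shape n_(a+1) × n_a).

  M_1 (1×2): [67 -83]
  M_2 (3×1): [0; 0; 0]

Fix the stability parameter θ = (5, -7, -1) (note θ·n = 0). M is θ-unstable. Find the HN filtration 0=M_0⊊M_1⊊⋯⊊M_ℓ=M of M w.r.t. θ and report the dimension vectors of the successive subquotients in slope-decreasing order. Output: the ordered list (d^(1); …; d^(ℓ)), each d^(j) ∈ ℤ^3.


Via rank(M_{q-1}∘⋯∘M_p): M ≅ I[1,1], I[1,2], I[3,3]^3.
μ_θ-semistable layers: μ^(1)=5; μ^(2)=-1

((1, 0, 0); (1, 1, 3))


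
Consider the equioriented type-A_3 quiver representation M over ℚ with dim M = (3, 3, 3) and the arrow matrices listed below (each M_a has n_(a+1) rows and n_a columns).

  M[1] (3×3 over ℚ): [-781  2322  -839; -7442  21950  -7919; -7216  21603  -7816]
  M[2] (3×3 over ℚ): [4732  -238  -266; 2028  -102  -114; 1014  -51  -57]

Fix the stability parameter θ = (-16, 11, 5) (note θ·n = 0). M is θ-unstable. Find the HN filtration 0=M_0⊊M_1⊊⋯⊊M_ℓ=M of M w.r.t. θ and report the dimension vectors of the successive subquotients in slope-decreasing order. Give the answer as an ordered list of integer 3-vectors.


Barcode: M ≅ I[1,2]^2, I[1,3], I[3,3]^2. HN layers by μ_θ (4 steps, strictly decreasing):
  μ^(1)=11; μ^(2)=8; μ^(3)=5; μ^(4)=-16

((0, 2, 0); (0, 1, 1); (0, 0, 2); (3, 0, 0))


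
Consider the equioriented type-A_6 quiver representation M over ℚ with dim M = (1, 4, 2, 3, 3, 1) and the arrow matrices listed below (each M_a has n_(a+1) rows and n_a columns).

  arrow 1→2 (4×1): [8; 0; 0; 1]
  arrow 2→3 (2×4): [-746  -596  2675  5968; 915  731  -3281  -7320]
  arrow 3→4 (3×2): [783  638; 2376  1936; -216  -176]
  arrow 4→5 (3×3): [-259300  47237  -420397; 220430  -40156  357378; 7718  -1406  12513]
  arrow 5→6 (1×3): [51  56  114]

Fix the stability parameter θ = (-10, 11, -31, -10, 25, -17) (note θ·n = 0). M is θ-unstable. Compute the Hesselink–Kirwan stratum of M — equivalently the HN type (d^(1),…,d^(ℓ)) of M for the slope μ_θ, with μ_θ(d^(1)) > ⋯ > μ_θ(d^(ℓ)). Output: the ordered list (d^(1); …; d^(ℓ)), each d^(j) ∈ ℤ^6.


Interval decomposition of M: I[1,2], I[2,2], I[2,3], I[2,5], I[4,5], I[4,6].
HN type (ℓ=4): μ^(1)=25; μ^(2)=11; μ^(3)=4; μ^(4)=-10

((0, 0, 0, 0, 2, 0); (0, 2, 0, 0, 0, 0); (0, 0, 0, 0, 1, 1); (1, 2, 2, 3, 0, 0))
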